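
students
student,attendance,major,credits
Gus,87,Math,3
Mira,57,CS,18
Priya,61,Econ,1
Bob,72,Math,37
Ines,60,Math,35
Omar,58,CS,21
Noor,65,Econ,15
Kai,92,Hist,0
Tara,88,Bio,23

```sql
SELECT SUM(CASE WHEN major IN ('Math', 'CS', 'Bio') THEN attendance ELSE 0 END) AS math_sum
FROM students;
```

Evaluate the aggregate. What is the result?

422

student=Gus: ✓ → 87
student=Mira: ✓ → 57
student=Priya: ✗
student=Bob: ✓ → 72
student=Ines: ✓ → 60
student=Omar: ✓ → 58
student=Noor: ✗
student=Kai: ✗
student=Tara: ✓ → 88
math_sum = 87 + 57 + 72 + 60 + 58 + 88 = 422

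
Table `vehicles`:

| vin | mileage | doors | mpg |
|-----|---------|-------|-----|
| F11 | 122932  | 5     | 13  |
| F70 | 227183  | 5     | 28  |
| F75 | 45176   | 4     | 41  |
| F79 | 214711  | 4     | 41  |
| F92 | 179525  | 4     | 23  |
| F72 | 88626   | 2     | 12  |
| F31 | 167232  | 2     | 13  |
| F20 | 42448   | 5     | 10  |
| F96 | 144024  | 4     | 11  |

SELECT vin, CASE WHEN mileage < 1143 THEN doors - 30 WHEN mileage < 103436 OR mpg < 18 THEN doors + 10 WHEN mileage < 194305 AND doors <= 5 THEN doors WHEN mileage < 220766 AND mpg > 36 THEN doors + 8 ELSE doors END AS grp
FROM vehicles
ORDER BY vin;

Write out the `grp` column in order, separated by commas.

vin=F11: mileage < 103436 OR mpg < 18 → 15
vin=F20: mileage < 103436 OR mpg < 18 → 15
vin=F31: mileage < 103436 OR mpg < 18 → 12
vin=F70: ELSE → 5
vin=F72: mileage < 103436 OR mpg < 18 → 12
vin=F75: mileage < 103436 OR mpg < 18 → 14
vin=F79: mileage < 220766 AND mpg > 36 → 12
vin=F92: mileage < 194305 AND doors <= 5 → 4
vin=F96: mileage < 103436 OR mpg < 18 → 14

15, 15, 12, 5, 12, 14, 12, 4, 14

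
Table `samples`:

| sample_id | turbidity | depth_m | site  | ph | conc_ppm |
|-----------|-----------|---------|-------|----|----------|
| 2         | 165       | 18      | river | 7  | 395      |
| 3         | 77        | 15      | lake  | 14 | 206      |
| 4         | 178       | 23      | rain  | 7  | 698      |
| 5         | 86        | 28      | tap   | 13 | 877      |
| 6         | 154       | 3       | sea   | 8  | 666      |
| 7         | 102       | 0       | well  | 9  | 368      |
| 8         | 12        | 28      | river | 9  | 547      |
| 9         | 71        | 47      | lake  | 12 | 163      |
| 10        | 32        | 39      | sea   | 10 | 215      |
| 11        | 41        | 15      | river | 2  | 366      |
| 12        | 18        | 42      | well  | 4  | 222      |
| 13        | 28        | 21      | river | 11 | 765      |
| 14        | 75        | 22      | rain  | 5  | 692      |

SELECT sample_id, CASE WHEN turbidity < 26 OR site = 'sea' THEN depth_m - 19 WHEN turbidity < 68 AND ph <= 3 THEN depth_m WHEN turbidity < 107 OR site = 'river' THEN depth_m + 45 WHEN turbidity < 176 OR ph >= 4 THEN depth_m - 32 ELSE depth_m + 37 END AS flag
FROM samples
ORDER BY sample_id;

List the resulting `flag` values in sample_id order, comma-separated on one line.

sample_id=2: turbidity < 107 OR site = 'river' → 63
sample_id=3: turbidity < 107 OR site = 'river' → 60
sample_id=4: turbidity < 176 OR ph >= 4 → -9
sample_id=5: turbidity < 107 OR site = 'river' → 73
sample_id=6: turbidity < 26 OR site = 'sea' → -16
sample_id=7: turbidity < 107 OR site = 'river' → 45
sample_id=8: turbidity < 26 OR site = 'sea' → 9
sample_id=9: turbidity < 107 OR site = 'river' → 92
sample_id=10: turbidity < 26 OR site = 'sea' → 20
sample_id=11: turbidity < 68 AND ph <= 3 → 15
sample_id=12: turbidity < 26 OR site = 'sea' → 23
sample_id=13: turbidity < 107 OR site = 'river' → 66
sample_id=14: turbidity < 107 OR site = 'river' → 67

63, 60, -9, 73, -16, 45, 9, 92, 20, 15, 23, 66, 67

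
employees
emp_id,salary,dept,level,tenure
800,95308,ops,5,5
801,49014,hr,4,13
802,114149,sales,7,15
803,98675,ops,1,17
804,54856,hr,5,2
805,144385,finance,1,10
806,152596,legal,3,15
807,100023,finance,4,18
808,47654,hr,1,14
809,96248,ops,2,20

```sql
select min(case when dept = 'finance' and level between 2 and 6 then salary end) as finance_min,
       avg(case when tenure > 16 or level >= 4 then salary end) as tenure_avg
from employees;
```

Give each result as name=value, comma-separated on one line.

[finance_min: dept = 'finance' and level between 2 and 6]
emp_id=800: ✗
emp_id=801: ✗
emp_id=802: ✗
emp_id=803: ✗
emp_id=804: ✗
emp_id=805: ✗
emp_id=806: ✗
emp_id=807: ✓ → 100023
emp_id=808: ✗
emp_id=809: ✗
finance_min = MIN(100023) = 100023
—
[tenure_avg: tenure > 16 or level >= 4]
emp_id=800: ✓ → 95308
emp_id=801: ✓ → 49014
emp_id=802: ✓ → 114149
emp_id=803: ✓ → 98675
emp_id=804: ✓ → 54856
emp_id=805: ✗
emp_id=806: ✗
emp_id=807: ✓ → 100023
emp_id=808: ✗
emp_id=809: ✓ → 96248
tenure_avg = (95308 + 49014 + 114149 + 98675 + 54856 + 100023 + 96248) / 7 = 86896.1428571429

finance_min=100023, tenure_avg=86896.1428571429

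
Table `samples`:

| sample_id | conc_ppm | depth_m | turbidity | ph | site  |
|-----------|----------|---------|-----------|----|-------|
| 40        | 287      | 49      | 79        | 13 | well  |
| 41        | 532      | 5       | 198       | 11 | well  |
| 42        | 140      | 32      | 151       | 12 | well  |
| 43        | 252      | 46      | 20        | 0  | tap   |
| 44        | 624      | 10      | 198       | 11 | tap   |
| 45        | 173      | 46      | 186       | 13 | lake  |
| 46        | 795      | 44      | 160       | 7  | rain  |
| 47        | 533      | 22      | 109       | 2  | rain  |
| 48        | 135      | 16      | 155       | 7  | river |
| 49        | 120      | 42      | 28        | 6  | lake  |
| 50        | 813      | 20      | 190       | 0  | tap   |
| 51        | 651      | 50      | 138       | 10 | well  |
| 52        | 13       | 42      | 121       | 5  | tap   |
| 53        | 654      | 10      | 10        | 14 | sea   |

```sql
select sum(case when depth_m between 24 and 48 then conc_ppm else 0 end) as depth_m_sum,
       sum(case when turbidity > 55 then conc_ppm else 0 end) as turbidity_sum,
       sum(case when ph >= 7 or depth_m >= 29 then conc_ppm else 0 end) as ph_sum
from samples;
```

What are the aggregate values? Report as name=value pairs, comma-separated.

depth_m_sum=1493, turbidity_sum=4696, ph_sum=4376

[depth_m_sum: depth_m between 24 and 48]
sample_id=40: ✗
sample_id=41: ✗
sample_id=42: ✓ → 140
sample_id=43: ✓ → 252
sample_id=44: ✗
sample_id=45: ✓ → 173
sample_id=46: ✓ → 795
sample_id=47: ✗
sample_id=48: ✗
sample_id=49: ✓ → 120
sample_id=50: ✗
sample_id=51: ✗
sample_id=52: ✓ → 13
sample_id=53: ✗
depth_m_sum = 140 + 252 + 173 + 795 + 120 + 13 = 1493
—
[turbidity_sum: turbidity > 55]
sample_id=40: ✓ → 287
sample_id=41: ✓ → 532
sample_id=42: ✓ → 140
sample_id=43: ✗
sample_id=44: ✓ → 624
sample_id=45: ✓ → 173
sample_id=46: ✓ → 795
sample_id=47: ✓ → 533
sample_id=48: ✓ → 135
sample_id=49: ✗
sample_id=50: ✓ → 813
sample_id=51: ✓ → 651
sample_id=52: ✓ → 13
sample_id=53: ✗
turbidity_sum = 287 + 532 + 140 + 624 + 173 + 795 + 533 + 135 + 813 + 651 + 13 = 4696
—
[ph_sum: ph >= 7 or depth_m >= 29]
sample_id=40: ✓ → 287
sample_id=41: ✓ → 532
sample_id=42: ✓ → 140
sample_id=43: ✓ → 252
sample_id=44: ✓ → 624
sample_id=45: ✓ → 173
sample_id=46: ✓ → 795
sample_id=47: ✗
sample_id=48: ✓ → 135
sample_id=49: ✓ → 120
sample_id=50: ✗
sample_id=51: ✓ → 651
sample_id=52: ✓ → 13
sample_id=53: ✓ → 654
ph_sum = 287 + 532 + 140 + 252 + 624 + 173 + 795 + 135 + 120 + 651 + 13 + 654 = 4376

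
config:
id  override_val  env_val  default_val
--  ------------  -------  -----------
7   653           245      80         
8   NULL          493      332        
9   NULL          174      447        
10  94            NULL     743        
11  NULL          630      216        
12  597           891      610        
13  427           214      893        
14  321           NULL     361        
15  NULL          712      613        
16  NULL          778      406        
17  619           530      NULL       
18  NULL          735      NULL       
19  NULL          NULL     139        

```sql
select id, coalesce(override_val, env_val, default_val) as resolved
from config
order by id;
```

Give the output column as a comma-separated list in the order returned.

id=7: override_val=653 → 653
id=8: override_val=NULL, env_val=493 → 493
id=9: override_val=NULL, env_val=174 → 174
id=10: override_val=94 → 94
id=11: override_val=NULL, env_val=630 → 630
id=12: override_val=597 → 597
id=13: override_val=427 → 427
id=14: override_val=321 → 321
id=15: override_val=NULL, env_val=712 → 712
id=16: override_val=NULL, env_val=778 → 778
id=17: override_val=619 → 619
id=18: override_val=NULL, env_val=735 → 735
id=19: override_val=NULL, env_val=NULL, default_val=139 → 139

653, 493, 174, 94, 630, 597, 427, 321, 712, 778, 619, 735, 139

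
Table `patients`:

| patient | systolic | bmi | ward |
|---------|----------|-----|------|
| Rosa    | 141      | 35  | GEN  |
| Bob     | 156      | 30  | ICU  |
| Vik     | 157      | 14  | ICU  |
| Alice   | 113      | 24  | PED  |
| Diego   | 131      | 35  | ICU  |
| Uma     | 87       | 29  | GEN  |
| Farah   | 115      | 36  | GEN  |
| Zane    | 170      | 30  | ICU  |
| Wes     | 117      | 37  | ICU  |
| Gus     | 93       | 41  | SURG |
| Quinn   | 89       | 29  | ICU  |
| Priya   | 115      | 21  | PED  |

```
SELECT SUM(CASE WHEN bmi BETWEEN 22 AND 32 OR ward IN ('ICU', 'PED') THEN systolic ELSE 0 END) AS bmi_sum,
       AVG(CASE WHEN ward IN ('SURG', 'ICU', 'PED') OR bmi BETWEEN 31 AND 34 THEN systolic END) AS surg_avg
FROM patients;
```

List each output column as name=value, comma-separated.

[bmi_sum: bmi BETWEEN 22 AND 32 OR ward IN ('ICU', 'PED')]
patient=Rosa: ✗
patient=Bob: ✓ → 156
patient=Vik: ✓ → 157
patient=Alice: ✓ → 113
patient=Diego: ✓ → 131
patient=Uma: ✓ → 87
patient=Farah: ✗
patient=Zane: ✓ → 170
patient=Wes: ✓ → 117
patient=Gus: ✗
patient=Quinn: ✓ → 89
patient=Priya: ✓ → 115
bmi_sum = 156 + 157 + 113 + 131 + 87 + 170 + 117 + 89 + 115 = 1135
—
[surg_avg: ward IN ('SURG', 'ICU', 'PED') OR bmi BETWEEN 31 AND 34]
patient=Rosa: ✗
patient=Bob: ✓ → 156
patient=Vik: ✓ → 157
patient=Alice: ✓ → 113
patient=Diego: ✓ → 131
patient=Uma: ✗
patient=Farah: ✗
patient=Zane: ✓ → 170
patient=Wes: ✓ → 117
patient=Gus: ✓ → 93
patient=Quinn: ✓ → 89
patient=Priya: ✓ → 115
surg_avg = (156 + 157 + 113 + 131 + 170 + 117 + 93 + 89 + 115) / 9 = 126.7777777778

bmi_sum=1135, surg_avg=126.7777777778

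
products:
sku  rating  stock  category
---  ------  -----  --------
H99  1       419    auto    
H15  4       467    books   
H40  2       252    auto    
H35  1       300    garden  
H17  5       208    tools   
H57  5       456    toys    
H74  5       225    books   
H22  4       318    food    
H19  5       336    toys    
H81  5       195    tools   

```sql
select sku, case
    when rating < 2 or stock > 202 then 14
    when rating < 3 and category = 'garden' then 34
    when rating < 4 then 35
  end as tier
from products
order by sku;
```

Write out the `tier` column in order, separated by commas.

sku=H15: rating < 2 or stock > 202 → 14
sku=H17: rating < 2 or stock > 202 → 14
sku=H19: rating < 2 or stock > 202 → 14
sku=H22: rating < 2 or stock > 202 → 14
sku=H35: rating < 2 or stock > 202 → 14
sku=H40: rating < 2 or stock > 202 → 14
sku=H57: rating < 2 or stock > 202 → 14
sku=H74: rating < 2 or stock > 202 → 14
sku=H81: (no match → NULL) → NULL
sku=H99: rating < 2 or stock > 202 → 14

14, 14, 14, 14, 14, 14, 14, 14, NULL, 14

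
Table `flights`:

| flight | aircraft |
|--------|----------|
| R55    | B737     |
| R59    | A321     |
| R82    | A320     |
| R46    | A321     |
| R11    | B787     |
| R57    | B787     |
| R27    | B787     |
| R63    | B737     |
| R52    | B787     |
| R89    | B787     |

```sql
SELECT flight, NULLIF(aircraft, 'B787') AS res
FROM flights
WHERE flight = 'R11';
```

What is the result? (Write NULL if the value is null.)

flight = R11: aircraft=B787.
aircraft=B787 vs B787: equal → NULL

NULL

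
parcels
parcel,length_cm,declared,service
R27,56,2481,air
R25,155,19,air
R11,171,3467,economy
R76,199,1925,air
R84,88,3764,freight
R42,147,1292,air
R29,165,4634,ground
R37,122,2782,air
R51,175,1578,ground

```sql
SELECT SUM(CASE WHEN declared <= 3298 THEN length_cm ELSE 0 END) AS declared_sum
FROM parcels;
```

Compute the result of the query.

854

parcel=R27: ✓ → 56
parcel=R25: ✓ → 155
parcel=R11: ✗
parcel=R76: ✓ → 199
parcel=R84: ✗
parcel=R42: ✓ → 147
parcel=R29: ✗
parcel=R37: ✓ → 122
parcel=R51: ✓ → 175
declared_sum = 56 + 155 + 199 + 147 + 122 + 175 = 854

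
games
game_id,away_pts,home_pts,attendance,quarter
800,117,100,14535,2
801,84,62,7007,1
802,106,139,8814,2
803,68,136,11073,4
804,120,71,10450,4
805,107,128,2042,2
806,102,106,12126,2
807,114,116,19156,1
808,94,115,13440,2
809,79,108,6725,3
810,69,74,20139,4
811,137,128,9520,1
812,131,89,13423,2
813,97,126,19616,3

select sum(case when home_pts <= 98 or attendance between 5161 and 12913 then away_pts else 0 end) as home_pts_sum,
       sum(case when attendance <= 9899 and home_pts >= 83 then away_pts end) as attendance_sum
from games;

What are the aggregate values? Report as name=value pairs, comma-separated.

[home_pts_sum: home_pts <= 98 or attendance between 5161 and 12913]
game_id=800: ✗
game_id=801: ✓ → 84
game_id=802: ✓ → 106
game_id=803: ✓ → 68
game_id=804: ✓ → 120
game_id=805: ✗
game_id=806: ✓ → 102
game_id=807: ✗
game_id=808: ✗
game_id=809: ✓ → 79
game_id=810: ✓ → 69
game_id=811: ✓ → 137
game_id=812: ✓ → 131
game_id=813: ✗
home_pts_sum = 84 + 106 + 68 + 120 + 102 + 79 + 69 + 137 + 131 = 896
—
[attendance_sum: attendance <= 9899 and home_pts >= 83]
game_id=800: ✗
game_id=801: ✗
game_id=802: ✓ → 106
game_id=803: ✗
game_id=804: ✗
game_id=805: ✓ → 107
game_id=806: ✗
game_id=807: ✗
game_id=808: ✗
game_id=809: ✓ → 79
game_id=810: ✗
game_id=811: ✓ → 137
game_id=812: ✗
game_id=813: ✗
attendance_sum = 106 + 107 + 79 + 137 = 429

home_pts_sum=896, attendance_sum=429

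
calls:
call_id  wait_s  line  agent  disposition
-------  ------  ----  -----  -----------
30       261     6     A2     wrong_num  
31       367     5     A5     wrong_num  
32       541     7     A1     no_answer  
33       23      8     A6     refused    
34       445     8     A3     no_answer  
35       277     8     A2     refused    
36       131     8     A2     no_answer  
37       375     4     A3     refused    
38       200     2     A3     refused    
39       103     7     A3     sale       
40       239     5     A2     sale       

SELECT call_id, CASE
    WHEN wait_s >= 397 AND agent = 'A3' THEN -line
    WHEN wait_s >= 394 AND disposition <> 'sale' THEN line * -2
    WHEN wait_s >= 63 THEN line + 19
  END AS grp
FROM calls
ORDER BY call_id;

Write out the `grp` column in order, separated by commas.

call_id=30: wait_s >= 63 → 25
call_id=31: wait_s >= 63 → 24
call_id=32: wait_s >= 394 AND disposition <> 'sale' → -14
call_id=33: (no match → NULL) → NULL
call_id=34: wait_s >= 397 AND agent = 'A3' → -8
call_id=35: wait_s >= 63 → 27
call_id=36: wait_s >= 63 → 27
call_id=37: wait_s >= 63 → 23
call_id=38: wait_s >= 63 → 21
call_id=39: wait_s >= 63 → 26
call_id=40: wait_s >= 63 → 24

25, 24, -14, NULL, -8, 27, 27, 23, 21, 26, 24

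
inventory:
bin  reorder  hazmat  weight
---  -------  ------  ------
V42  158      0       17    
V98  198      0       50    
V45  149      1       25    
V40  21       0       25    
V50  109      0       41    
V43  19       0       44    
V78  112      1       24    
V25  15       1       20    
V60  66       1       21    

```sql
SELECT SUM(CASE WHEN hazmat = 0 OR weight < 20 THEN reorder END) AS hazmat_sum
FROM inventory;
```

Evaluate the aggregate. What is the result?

bin=V42: ✓ → 158
bin=V98: ✓ → 198
bin=V45: ✗
bin=V40: ✓ → 21
bin=V50: ✓ → 109
bin=V43: ✓ → 19
bin=V78: ✗
bin=V25: ✗
bin=V60: ✗
hazmat_sum = 158 + 198 + 21 + 109 + 19 = 505

505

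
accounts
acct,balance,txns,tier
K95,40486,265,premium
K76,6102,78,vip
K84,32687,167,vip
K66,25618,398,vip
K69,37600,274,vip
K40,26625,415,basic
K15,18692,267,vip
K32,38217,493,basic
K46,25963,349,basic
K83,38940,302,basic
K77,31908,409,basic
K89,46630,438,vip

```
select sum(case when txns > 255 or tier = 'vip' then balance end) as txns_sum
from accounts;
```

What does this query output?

369468

acct=K95: ✓ → 40486
acct=K76: ✓ → 6102
acct=K84: ✓ → 32687
acct=K66: ✓ → 25618
acct=K69: ✓ → 37600
acct=K40: ✓ → 26625
acct=K15: ✓ → 18692
acct=K32: ✓ → 38217
acct=K46: ✓ → 25963
acct=K83: ✓ → 38940
acct=K77: ✓ → 31908
acct=K89: ✓ → 46630
txns_sum = 40486 + 6102 + 32687 + 25618 + 37600 + 26625 + 18692 + 38217 + 25963 + 38940 + 31908 + 46630 = 369468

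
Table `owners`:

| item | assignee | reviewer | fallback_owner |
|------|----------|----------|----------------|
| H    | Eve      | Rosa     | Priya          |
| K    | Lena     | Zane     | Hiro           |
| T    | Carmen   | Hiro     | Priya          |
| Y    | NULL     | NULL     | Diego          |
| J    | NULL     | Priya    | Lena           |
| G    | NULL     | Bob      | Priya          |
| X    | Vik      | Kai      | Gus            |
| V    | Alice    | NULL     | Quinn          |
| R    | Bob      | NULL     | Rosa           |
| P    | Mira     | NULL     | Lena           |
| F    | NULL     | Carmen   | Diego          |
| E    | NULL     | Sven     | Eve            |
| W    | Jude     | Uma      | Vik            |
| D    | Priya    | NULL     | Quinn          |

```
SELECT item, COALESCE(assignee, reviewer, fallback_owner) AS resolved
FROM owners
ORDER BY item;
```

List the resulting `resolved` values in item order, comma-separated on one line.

item=D: assignee=Priya → Priya
item=E: assignee=NULL, reviewer=Sven → Sven
item=F: assignee=NULL, reviewer=Carmen → Carmen
item=G: assignee=NULL, reviewer=Bob → Bob
item=H: assignee=Eve → Eve
item=J: assignee=NULL, reviewer=Priya → Priya
item=K: assignee=Lena → Lena
item=P: assignee=Mira → Mira
item=R: assignee=Bob → Bob
item=T: assignee=Carmen → Carmen
item=V: assignee=Alice → Alice
item=W: assignee=Jude → Jude
item=X: assignee=Vik → Vik
item=Y: assignee=NULL, reviewer=NULL, fallback_owner=Diego → Diego

Priya, Sven, Carmen, Bob, Eve, Priya, Lena, Mira, Bob, Carmen, Alice, Jude, Vik, Diego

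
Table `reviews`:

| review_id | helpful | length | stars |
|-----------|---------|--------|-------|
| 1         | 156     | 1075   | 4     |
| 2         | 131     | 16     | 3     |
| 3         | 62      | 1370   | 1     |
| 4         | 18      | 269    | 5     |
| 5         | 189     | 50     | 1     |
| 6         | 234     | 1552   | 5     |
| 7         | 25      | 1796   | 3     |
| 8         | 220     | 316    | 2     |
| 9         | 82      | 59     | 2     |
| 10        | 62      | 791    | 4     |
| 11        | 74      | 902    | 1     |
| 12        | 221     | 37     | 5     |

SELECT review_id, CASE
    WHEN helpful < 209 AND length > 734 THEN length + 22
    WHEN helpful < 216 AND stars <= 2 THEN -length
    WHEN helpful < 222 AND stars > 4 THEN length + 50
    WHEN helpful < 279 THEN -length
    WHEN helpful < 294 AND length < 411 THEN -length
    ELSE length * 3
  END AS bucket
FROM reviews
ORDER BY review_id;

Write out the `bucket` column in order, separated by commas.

1097, -16, 1392, 319, -50, -1552, 1818, -316, -59, 813, 924, 87

review_id=1: helpful < 209 AND length > 734 → 1097
review_id=2: helpful < 279 → -16
review_id=3: helpful < 209 AND length > 734 → 1392
review_id=4: helpful < 222 AND stars > 4 → 319
review_id=5: helpful < 216 AND stars <= 2 → -50
review_id=6: helpful < 279 → -1552
review_id=7: helpful < 209 AND length > 734 → 1818
review_id=8: helpful < 279 → -316
review_id=9: helpful < 216 AND stars <= 2 → -59
review_id=10: helpful < 209 AND length > 734 → 813
review_id=11: helpful < 209 AND length > 734 → 924
review_id=12: helpful < 222 AND stars > 4 → 87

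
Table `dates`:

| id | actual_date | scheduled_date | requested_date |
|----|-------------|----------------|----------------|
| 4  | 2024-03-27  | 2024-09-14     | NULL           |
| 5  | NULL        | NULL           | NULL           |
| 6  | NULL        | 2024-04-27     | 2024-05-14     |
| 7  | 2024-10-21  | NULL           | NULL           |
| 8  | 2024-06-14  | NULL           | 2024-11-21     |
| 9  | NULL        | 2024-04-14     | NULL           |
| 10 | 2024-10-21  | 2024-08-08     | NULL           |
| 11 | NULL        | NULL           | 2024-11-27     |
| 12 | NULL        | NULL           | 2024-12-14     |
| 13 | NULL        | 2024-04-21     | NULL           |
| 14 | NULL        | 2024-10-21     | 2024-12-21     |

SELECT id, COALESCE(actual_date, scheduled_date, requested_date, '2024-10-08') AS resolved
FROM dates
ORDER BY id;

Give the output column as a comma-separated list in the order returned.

2024-03-27, 2024-10-08, 2024-04-27, 2024-10-21, 2024-06-14, 2024-04-14, 2024-10-21, 2024-11-27, 2024-12-14, 2024-04-21, 2024-10-21

id=4: actual_date=2024-03-27 → 2024-03-27
id=5: actual_date=NULL, scheduled_date=NULL, requested_date=NULL, → literal 2024-10-08 → 2024-10-08
id=6: actual_date=NULL, scheduled_date=2024-04-27 → 2024-04-27
id=7: actual_date=2024-10-21 → 2024-10-21
id=8: actual_date=2024-06-14 → 2024-06-14
id=9: actual_date=NULL, scheduled_date=2024-04-14 → 2024-04-14
id=10: actual_date=2024-10-21 → 2024-10-21
id=11: actual_date=NULL, scheduled_date=NULL, requested_date=2024-11-27 → 2024-11-27
id=12: actual_date=NULL, scheduled_date=NULL, requested_date=2024-12-14 → 2024-12-14
id=13: actual_date=NULL, scheduled_date=2024-04-21 → 2024-04-21
id=14: actual_date=NULL, scheduled_date=2024-10-21 → 2024-10-21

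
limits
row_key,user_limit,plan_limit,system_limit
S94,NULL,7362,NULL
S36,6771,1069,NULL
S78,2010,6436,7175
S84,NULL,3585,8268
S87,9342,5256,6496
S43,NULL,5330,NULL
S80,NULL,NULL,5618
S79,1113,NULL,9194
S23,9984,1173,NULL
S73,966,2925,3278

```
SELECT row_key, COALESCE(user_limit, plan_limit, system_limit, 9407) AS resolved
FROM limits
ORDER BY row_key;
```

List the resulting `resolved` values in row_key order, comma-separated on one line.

row_key=S23: user_limit=9984 → 9984
row_key=S36: user_limit=6771 → 6771
row_key=S43: user_limit=NULL, plan_limit=5330 → 5330
row_key=S73: user_limit=966 → 966
row_key=S78: user_limit=2010 → 2010
row_key=S79: user_limit=1113 → 1113
row_key=S80: user_limit=NULL, plan_limit=NULL, system_limit=5618 → 5618
row_key=S84: user_limit=NULL, plan_limit=3585 → 3585
row_key=S87: user_limit=9342 → 9342
row_key=S94: user_limit=NULL, plan_limit=7362 → 7362

9984, 6771, 5330, 966, 2010, 1113, 5618, 3585, 9342, 7362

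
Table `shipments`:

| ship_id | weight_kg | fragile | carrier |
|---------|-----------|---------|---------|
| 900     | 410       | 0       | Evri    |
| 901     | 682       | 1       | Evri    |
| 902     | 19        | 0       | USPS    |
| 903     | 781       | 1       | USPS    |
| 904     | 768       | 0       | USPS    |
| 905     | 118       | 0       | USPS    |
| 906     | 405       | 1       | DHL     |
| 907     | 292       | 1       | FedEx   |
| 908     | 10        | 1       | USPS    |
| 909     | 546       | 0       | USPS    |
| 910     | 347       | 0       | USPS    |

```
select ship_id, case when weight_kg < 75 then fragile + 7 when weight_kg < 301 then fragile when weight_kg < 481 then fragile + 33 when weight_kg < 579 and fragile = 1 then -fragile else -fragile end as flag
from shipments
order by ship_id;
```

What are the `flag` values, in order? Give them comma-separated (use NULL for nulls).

33, -1, 7, -1, 0, 0, 34, 1, 8, 0, 33

ship_id=900: weight_kg < 481 → 33
ship_id=901: ELSE → -1
ship_id=902: weight_kg < 75 → 7
ship_id=903: ELSE → -1
ship_id=904: ELSE → 0
ship_id=905: weight_kg < 301 → 0
ship_id=906: weight_kg < 481 → 34
ship_id=907: weight_kg < 301 → 1
ship_id=908: weight_kg < 75 → 8
ship_id=909: ELSE → 0
ship_id=910: weight_kg < 481 → 33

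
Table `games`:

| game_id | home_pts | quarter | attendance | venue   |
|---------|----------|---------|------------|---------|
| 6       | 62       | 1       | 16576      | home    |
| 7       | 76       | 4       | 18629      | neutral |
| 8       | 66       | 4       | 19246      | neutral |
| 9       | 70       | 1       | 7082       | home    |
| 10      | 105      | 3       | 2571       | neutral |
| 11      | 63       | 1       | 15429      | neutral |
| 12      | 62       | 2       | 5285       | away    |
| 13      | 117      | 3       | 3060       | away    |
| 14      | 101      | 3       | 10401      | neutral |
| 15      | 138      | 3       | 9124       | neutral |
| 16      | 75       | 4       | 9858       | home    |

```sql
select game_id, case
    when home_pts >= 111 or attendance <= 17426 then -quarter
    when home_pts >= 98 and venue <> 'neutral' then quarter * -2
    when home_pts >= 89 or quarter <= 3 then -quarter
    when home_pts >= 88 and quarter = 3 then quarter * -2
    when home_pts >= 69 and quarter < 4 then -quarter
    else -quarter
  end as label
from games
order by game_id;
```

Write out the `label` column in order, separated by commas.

game_id=6: home_pts >= 111 or attendance <= 17426 → -1
game_id=7: ELSE → -4
game_id=8: ELSE → -4
game_id=9: home_pts >= 111 or attendance <= 17426 → -1
game_id=10: home_pts >= 111 or attendance <= 17426 → -3
game_id=11: home_pts >= 111 or attendance <= 17426 → -1
game_id=12: home_pts >= 111 or attendance <= 17426 → -2
game_id=13: home_pts >= 111 or attendance <= 17426 → -3
game_id=14: home_pts >= 111 or attendance <= 17426 → -3
game_id=15: home_pts >= 111 or attendance <= 17426 → -3
game_id=16: home_pts >= 111 or attendance <= 17426 → -4

-1, -4, -4, -1, -3, -1, -2, -3, -3, -3, -4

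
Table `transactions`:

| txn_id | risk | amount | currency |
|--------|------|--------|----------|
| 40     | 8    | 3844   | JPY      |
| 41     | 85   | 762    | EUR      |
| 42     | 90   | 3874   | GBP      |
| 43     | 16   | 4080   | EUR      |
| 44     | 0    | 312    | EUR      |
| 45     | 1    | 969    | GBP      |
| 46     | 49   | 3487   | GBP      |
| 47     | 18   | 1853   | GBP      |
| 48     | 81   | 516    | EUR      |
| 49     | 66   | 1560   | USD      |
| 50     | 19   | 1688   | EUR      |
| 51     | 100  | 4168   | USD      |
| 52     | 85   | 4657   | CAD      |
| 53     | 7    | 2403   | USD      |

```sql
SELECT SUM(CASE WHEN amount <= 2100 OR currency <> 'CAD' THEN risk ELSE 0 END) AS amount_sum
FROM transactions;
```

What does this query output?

txn_id=40: ✓ → 8
txn_id=41: ✓ → 85
txn_id=42: ✓ → 90
txn_id=43: ✓ → 16
txn_id=44: ✓ → 0
txn_id=45: ✓ → 1
txn_id=46: ✓ → 49
txn_id=47: ✓ → 18
txn_id=48: ✓ → 81
txn_id=49: ✓ → 66
txn_id=50: ✓ → 19
txn_id=51: ✓ → 100
txn_id=52: ✗
txn_id=53: ✓ → 7
amount_sum = 8 + 85 + 90 + 16 + 1 + 49 + 18 + 81 + 66 + 19 + 100 + 7 = 540

540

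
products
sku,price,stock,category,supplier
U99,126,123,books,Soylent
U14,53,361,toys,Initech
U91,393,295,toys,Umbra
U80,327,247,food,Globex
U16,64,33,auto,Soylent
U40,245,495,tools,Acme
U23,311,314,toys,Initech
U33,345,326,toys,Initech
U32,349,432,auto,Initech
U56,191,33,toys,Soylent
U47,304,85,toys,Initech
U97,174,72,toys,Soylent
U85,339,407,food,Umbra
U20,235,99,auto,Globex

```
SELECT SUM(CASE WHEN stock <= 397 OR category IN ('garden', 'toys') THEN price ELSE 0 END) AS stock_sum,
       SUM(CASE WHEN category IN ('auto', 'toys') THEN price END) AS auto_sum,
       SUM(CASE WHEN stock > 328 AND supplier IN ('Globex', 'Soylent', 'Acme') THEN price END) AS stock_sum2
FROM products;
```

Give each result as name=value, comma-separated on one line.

[stock_sum: stock <= 397 OR category IN ('garden', 'toys')]
sku=U99: ✓ → 126
sku=U14: ✓ → 53
sku=U91: ✓ → 393
sku=U80: ✓ → 327
sku=U16: ✓ → 64
sku=U40: ✗
sku=U23: ✓ → 311
sku=U33: ✓ → 345
sku=U32: ✗
sku=U56: ✓ → 191
sku=U47: ✓ → 304
sku=U97: ✓ → 174
sku=U85: ✗
sku=U20: ✓ → 235
stock_sum = 126 + 53 + 393 + 327 + 64 + 311 + 345 + 191 + 304 + 174 + 235 = 2523
—
[auto_sum: category IN ('auto', 'toys')]
sku=U99: ✗
sku=U14: ✓ → 53
sku=U91: ✓ → 393
sku=U80: ✗
sku=U16: ✓ → 64
sku=U40: ✗
sku=U23: ✓ → 311
sku=U33: ✓ → 345
sku=U32: ✓ → 349
sku=U56: ✓ → 191
sku=U47: ✓ → 304
sku=U97: ✓ → 174
sku=U85: ✗
sku=U20: ✓ → 235
auto_sum = 53 + 393 + 64 + 311 + 345 + 349 + 191 + 304 + 174 + 235 = 2419
—
[stock_sum2: stock > 328 AND supplier IN ('Globex', 'Soylent', 'Acme')]
sku=U99: ✗
sku=U14: ✗
sku=U91: ✗
sku=U80: ✗
sku=U16: ✗
sku=U40: ✓ → 245
sku=U23: ✗
sku=U33: ✗
sku=U32: ✗
sku=U56: ✗
sku=U47: ✗
sku=U97: ✗
sku=U85: ✗
sku=U20: ✗
stock_sum2 = 245

stock_sum=2523, auto_sum=2419, stock_sum2=245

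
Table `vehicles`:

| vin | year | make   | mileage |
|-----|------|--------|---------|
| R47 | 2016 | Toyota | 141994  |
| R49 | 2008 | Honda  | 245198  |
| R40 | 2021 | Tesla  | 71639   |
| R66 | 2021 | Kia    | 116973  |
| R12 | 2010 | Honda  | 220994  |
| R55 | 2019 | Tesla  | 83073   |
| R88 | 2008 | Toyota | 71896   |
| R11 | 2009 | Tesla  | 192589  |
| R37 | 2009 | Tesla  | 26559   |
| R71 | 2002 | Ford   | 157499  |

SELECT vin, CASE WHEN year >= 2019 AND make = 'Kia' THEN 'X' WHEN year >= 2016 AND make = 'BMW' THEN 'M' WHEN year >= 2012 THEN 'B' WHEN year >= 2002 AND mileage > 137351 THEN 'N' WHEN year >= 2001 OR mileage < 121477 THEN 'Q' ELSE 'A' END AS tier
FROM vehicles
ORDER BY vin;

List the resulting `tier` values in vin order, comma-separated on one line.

vin=R11: year >= 2002 AND mileage > 137351 → N
vin=R12: year >= 2002 AND mileage > 137351 → N
vin=R37: year >= 2001 OR mileage < 121477 → Q
vin=R40: year >= 2012 → B
vin=R47: year >= 2012 → B
vin=R49: year >= 2002 AND mileage > 137351 → N
vin=R55: year >= 2012 → B
vin=R66: year >= 2019 AND make = 'Kia' → X
vin=R71: year >= 2002 AND mileage > 137351 → N
vin=R88: year >= 2001 OR mileage < 121477 → Q

N, N, Q, B, B, N, B, X, N, Q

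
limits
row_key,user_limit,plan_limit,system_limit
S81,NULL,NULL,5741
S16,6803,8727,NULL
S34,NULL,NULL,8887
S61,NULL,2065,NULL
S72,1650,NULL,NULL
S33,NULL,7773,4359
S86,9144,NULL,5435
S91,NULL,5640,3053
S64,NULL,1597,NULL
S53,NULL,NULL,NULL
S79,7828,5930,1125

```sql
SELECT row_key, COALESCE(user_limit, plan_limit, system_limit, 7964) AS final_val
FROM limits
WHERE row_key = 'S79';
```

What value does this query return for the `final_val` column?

7828

row_key = S79: user_limit=7828, plan_limit=5930, system_limit=1125.
user_limit=7828 → 7828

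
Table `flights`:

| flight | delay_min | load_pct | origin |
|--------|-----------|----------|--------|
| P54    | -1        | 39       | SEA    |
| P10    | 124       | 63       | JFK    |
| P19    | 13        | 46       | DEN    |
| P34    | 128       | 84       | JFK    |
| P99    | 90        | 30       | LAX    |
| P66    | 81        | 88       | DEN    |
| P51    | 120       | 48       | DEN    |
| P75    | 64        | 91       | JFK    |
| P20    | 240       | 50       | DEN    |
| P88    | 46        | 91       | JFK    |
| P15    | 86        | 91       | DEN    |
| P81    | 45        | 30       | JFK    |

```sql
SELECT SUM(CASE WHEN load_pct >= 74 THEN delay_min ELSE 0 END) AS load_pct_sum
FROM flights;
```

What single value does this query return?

405

flight=P54: ✗
flight=P10: ✗
flight=P19: ✗
flight=P34: ✓ → 128
flight=P99: ✗
flight=P66: ✓ → 81
flight=P51: ✗
flight=P75: ✓ → 64
flight=P20: ✗
flight=P88: ✓ → 46
flight=P15: ✓ → 86
flight=P81: ✗
load_pct_sum = 128 + 81 + 64 + 46 + 86 = 405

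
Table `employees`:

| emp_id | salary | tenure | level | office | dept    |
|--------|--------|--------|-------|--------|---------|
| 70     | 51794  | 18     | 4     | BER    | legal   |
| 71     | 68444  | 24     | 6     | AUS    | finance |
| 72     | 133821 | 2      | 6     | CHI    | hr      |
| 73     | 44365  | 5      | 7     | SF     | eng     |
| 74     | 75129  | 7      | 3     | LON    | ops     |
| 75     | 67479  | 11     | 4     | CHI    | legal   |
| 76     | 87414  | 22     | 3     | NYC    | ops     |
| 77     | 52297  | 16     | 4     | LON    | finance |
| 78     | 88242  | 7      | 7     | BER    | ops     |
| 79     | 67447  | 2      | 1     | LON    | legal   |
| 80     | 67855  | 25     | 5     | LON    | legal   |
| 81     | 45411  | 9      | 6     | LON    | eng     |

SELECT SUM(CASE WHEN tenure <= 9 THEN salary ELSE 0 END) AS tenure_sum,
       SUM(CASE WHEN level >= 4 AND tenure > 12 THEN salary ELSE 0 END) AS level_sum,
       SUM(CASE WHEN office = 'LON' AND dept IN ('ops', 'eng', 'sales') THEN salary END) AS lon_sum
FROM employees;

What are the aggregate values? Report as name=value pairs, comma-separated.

[tenure_sum: tenure <= 9]
emp_id=70: ✗
emp_id=71: ✗
emp_id=72: ✓ → 133821
emp_id=73: ✓ → 44365
emp_id=74: ✓ → 75129
emp_id=75: ✗
emp_id=76: ✗
emp_id=77: ✗
emp_id=78: ✓ → 88242
emp_id=79: ✓ → 67447
emp_id=80: ✗
emp_id=81: ✓ → 45411
tenure_sum = 133821 + 44365 + 75129 + 88242 + 67447 + 45411 = 454415
—
[level_sum: level >= 4 AND tenure > 12]
emp_id=70: ✓ → 51794
emp_id=71: ✓ → 68444
emp_id=72: ✗
emp_id=73: ✗
emp_id=74: ✗
emp_id=75: ✗
emp_id=76: ✗
emp_id=77: ✓ → 52297
emp_id=78: ✗
emp_id=79: ✗
emp_id=80: ✓ → 67855
emp_id=81: ✗
level_sum = 51794 + 68444 + 52297 + 67855 = 240390
—
[lon_sum: office = 'LON' AND dept IN ('ops', 'eng', 'sales')]
emp_id=70: ✗
emp_id=71: ✗
emp_id=72: ✗
emp_id=73: ✗
emp_id=74: ✓ → 75129
emp_id=75: ✗
emp_id=76: ✗
emp_id=77: ✗
emp_id=78: ✗
emp_id=79: ✗
emp_id=80: ✗
emp_id=81: ✓ → 45411
lon_sum = 75129 + 45411 = 120540

tenure_sum=454415, level_sum=240390, lon_sum=120540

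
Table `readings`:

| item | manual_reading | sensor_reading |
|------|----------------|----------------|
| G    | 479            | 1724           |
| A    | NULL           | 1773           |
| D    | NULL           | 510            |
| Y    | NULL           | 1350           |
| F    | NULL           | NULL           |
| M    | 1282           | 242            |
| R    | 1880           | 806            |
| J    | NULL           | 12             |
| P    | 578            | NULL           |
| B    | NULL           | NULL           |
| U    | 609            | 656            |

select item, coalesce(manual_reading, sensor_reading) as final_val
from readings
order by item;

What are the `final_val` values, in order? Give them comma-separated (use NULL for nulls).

1773, NULL, 510, NULL, 479, 12, 1282, 578, 1880, 609, 1350

item=A: manual_reading=NULL, sensor_reading=1773 → 1773
item=B: manual_reading=NULL, sensor_reading=NULL (all NULL) → NULL
item=D: manual_reading=NULL, sensor_reading=510 → 510
item=F: manual_reading=NULL, sensor_reading=NULL (all NULL) → NULL
item=G: manual_reading=479 → 479
item=J: manual_reading=NULL, sensor_reading=12 → 12
item=M: manual_reading=1282 → 1282
item=P: manual_reading=578 → 578
item=R: manual_reading=1880 → 1880
item=U: manual_reading=609 → 609
item=Y: manual_reading=NULL, sensor_reading=1350 → 1350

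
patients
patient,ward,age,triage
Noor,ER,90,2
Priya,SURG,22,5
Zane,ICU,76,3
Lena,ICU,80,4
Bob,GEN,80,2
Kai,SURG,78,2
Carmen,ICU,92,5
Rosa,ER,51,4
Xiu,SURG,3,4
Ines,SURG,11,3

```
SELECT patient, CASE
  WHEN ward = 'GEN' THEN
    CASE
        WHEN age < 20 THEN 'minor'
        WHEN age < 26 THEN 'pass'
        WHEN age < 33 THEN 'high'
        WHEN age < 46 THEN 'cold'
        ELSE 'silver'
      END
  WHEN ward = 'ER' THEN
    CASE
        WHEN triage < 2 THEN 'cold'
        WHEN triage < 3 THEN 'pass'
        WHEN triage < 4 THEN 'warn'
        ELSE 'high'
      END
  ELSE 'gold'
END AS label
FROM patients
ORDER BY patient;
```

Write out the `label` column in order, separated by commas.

silver, gold, gold, gold, gold, pass, gold, high, gold, gold

patient=Bob: ward='GEN' → inner[ELSE] → silver
patient=Carmen: ward='ICU' → outer ELSE → gold
patient=Ines: ward='SURG' → outer ELSE → gold
patient=Kai: ward='SURG' → outer ELSE → gold
patient=Lena: ward='ICU' → outer ELSE → gold
patient=Noor: ward='ER' → inner[triage < 3] → pass
patient=Priya: ward='SURG' → outer ELSE → gold
patient=Rosa: ward='ER' → inner[ELSE] → high
patient=Xiu: ward='SURG' → outer ELSE → gold
patient=Zane: ward='ICU' → outer ELSE → gold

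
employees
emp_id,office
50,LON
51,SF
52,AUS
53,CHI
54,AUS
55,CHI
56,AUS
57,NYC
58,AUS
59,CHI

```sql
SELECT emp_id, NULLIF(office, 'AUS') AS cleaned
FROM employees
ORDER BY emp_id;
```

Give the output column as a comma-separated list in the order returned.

LON, SF, NULL, CHI, NULL, CHI, NULL, NYC, NULL, CHI

emp_id=50: office=LON vs AUS: differ → LON
emp_id=51: office=SF vs AUS: differ → SF
emp_id=52: office=AUS vs AUS: equal → NULL
emp_id=53: office=CHI vs AUS: differ → CHI
emp_id=54: office=AUS vs AUS: equal → NULL
emp_id=55: office=CHI vs AUS: differ → CHI
emp_id=56: office=AUS vs AUS: equal → NULL
emp_id=57: office=NYC vs AUS: differ → NYC
emp_id=58: office=AUS vs AUS: equal → NULL
emp_id=59: office=CHI vs AUS: differ → CHI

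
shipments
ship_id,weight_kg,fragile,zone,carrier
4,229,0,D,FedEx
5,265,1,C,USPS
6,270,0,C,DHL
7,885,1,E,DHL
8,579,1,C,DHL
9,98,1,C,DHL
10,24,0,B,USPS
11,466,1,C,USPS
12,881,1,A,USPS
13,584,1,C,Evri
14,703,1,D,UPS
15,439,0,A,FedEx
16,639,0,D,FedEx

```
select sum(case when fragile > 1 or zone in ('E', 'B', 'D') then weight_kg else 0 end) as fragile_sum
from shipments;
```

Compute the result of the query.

ship_id=4: ✓ → 229
ship_id=5: ✗
ship_id=6: ✗
ship_id=7: ✓ → 885
ship_id=8: ✗
ship_id=9: ✗
ship_id=10: ✓ → 24
ship_id=11: ✗
ship_id=12: ✗
ship_id=13: ✗
ship_id=14: ✓ → 703
ship_id=15: ✗
ship_id=16: ✓ → 639
fragile_sum = 229 + 885 + 24 + 703 + 639 = 2480

2480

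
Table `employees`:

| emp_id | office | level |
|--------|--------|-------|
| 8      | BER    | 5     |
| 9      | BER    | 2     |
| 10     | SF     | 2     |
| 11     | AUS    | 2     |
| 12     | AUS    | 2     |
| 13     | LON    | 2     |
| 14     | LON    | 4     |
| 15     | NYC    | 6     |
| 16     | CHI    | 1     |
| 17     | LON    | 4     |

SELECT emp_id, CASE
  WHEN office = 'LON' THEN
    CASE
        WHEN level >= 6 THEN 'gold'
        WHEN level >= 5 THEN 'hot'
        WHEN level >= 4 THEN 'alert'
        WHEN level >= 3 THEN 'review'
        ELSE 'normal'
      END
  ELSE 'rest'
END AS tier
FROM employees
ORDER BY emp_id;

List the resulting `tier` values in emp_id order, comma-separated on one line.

rest, rest, rest, rest, rest, normal, alert, rest, rest, alert

emp_id=8: office='BER' → outer ELSE → rest
emp_id=9: office='BER' → outer ELSE → rest
emp_id=10: office='SF' → outer ELSE → rest
emp_id=11: office='AUS' → outer ELSE → rest
emp_id=12: office='AUS' → outer ELSE → rest
emp_id=13: office='LON' → inner[ELSE] → normal
emp_id=14: office='LON' → inner[level >= 4] → alert
emp_id=15: office='NYC' → outer ELSE → rest
emp_id=16: office='CHI' → outer ELSE → rest
emp_id=17: office='LON' → inner[level >= 4] → alert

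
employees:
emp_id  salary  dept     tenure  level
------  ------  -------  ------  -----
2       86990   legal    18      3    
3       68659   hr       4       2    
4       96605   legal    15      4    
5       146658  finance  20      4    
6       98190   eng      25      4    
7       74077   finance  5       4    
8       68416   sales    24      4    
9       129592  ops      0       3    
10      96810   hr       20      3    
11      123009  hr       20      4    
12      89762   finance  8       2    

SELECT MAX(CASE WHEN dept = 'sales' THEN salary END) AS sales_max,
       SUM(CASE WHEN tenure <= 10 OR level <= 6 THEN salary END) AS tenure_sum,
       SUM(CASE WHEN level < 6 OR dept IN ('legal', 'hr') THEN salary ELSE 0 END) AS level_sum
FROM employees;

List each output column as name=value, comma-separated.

sales_max=68416, tenure_sum=1078768, level_sum=1078768

[sales_max: dept = 'sales']
emp_id=2: ✗
emp_id=3: ✗
emp_id=4: ✗
emp_id=5: ✗
emp_id=6: ✗
emp_id=7: ✗
emp_id=8: ✓ → 68416
emp_id=9: ✗
emp_id=10: ✗
emp_id=11: ✗
emp_id=12: ✗
sales_max = MAX(68416) = 68416
—
[tenure_sum: tenure <= 10 OR level <= 6]
emp_id=2: ✓ → 86990
emp_id=3: ✓ → 68659
emp_id=4: ✓ → 96605
emp_id=5: ✓ → 146658
emp_id=6: ✓ → 98190
emp_id=7: ✓ → 74077
emp_id=8: ✓ → 68416
emp_id=9: ✓ → 129592
emp_id=10: ✓ → 96810
emp_id=11: ✓ → 123009
emp_id=12: ✓ → 89762
tenure_sum = 86990 + 68659 + 96605 + 146658 + 98190 + 74077 + 68416 + 129592 + 96810 + 123009 + 89762 = 1078768
—
[level_sum: level < 6 OR dept IN ('legal', 'hr')]
emp_id=2: ✓ → 86990
emp_id=3: ✓ → 68659
emp_id=4: ✓ → 96605
emp_id=5: ✓ → 146658
emp_id=6: ✓ → 98190
emp_id=7: ✓ → 74077
emp_id=8: ✓ → 68416
emp_id=9: ✓ → 129592
emp_id=10: ✓ → 96810
emp_id=11: ✓ → 123009
emp_id=12: ✓ → 89762
level_sum = 86990 + 68659 + 96605 + 146658 + 98190 + 74077 + 68416 + 129592 + 96810 + 123009 + 89762 = 1078768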